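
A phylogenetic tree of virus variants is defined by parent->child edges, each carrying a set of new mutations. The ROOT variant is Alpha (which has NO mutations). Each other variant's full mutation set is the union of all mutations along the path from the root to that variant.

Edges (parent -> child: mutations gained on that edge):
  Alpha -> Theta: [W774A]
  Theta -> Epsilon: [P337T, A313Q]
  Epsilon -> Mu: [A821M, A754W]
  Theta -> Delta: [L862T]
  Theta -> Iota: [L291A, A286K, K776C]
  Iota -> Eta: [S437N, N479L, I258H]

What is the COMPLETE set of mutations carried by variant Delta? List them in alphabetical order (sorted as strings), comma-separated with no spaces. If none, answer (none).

Answer: L862T,W774A

Derivation:
At Alpha: gained [] -> total []
At Theta: gained ['W774A'] -> total ['W774A']
At Delta: gained ['L862T'] -> total ['L862T', 'W774A']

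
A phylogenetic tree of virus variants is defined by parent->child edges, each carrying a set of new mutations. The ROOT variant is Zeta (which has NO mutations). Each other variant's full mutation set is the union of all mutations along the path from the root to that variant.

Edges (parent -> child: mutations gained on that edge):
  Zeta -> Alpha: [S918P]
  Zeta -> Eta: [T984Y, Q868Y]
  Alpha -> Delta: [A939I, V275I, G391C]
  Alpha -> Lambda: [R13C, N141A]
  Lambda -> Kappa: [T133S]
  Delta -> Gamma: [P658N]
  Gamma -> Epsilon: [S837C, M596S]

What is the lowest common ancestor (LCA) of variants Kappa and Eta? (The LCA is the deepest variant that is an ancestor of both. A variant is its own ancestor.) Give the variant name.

Path from root to Kappa: Zeta -> Alpha -> Lambda -> Kappa
  ancestors of Kappa: {Zeta, Alpha, Lambda, Kappa}
Path from root to Eta: Zeta -> Eta
  ancestors of Eta: {Zeta, Eta}
Common ancestors: {Zeta}
Walk up from Eta: Eta (not in ancestors of Kappa), Zeta (in ancestors of Kappa)
Deepest common ancestor (LCA) = Zeta

Answer: Zeta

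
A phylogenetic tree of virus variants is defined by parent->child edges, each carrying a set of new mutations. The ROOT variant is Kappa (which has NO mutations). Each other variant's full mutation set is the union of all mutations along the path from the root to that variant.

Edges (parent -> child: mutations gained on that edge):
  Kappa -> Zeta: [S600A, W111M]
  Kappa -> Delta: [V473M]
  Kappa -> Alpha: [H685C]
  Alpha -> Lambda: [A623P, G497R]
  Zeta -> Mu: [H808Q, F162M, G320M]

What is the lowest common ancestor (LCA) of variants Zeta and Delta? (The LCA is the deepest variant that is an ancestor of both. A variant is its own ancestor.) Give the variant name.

Answer: Kappa

Derivation:
Path from root to Zeta: Kappa -> Zeta
  ancestors of Zeta: {Kappa, Zeta}
Path from root to Delta: Kappa -> Delta
  ancestors of Delta: {Kappa, Delta}
Common ancestors: {Kappa}
Walk up from Delta: Delta (not in ancestors of Zeta), Kappa (in ancestors of Zeta)
Deepest common ancestor (LCA) = Kappa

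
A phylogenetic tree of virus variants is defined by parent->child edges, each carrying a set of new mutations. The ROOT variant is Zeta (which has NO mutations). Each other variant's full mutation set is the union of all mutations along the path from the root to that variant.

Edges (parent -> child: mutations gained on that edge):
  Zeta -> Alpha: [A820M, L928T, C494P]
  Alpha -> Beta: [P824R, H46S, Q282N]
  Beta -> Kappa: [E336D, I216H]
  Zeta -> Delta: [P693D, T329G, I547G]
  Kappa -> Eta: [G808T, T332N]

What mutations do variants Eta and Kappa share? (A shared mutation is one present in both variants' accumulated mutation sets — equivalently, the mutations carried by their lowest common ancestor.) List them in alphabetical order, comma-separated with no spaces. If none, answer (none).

Accumulating mutations along path to Eta:
  At Zeta: gained [] -> total []
  At Alpha: gained ['A820M', 'L928T', 'C494P'] -> total ['A820M', 'C494P', 'L928T']
  At Beta: gained ['P824R', 'H46S', 'Q282N'] -> total ['A820M', 'C494P', 'H46S', 'L928T', 'P824R', 'Q282N']
  At Kappa: gained ['E336D', 'I216H'] -> total ['A820M', 'C494P', 'E336D', 'H46S', 'I216H', 'L928T', 'P824R', 'Q282N']
  At Eta: gained ['G808T', 'T332N'] -> total ['A820M', 'C494P', 'E336D', 'G808T', 'H46S', 'I216H', 'L928T', 'P824R', 'Q282N', 'T332N']
Mutations(Eta) = ['A820M', 'C494P', 'E336D', 'G808T', 'H46S', 'I216H', 'L928T', 'P824R', 'Q282N', 'T332N']
Accumulating mutations along path to Kappa:
  At Zeta: gained [] -> total []
  At Alpha: gained ['A820M', 'L928T', 'C494P'] -> total ['A820M', 'C494P', 'L928T']
  At Beta: gained ['P824R', 'H46S', 'Q282N'] -> total ['A820M', 'C494P', 'H46S', 'L928T', 'P824R', 'Q282N']
  At Kappa: gained ['E336D', 'I216H'] -> total ['A820M', 'C494P', 'E336D', 'H46S', 'I216H', 'L928T', 'P824R', 'Q282N']
Mutations(Kappa) = ['A820M', 'C494P', 'E336D', 'H46S', 'I216H', 'L928T', 'P824R', 'Q282N']
Intersection: ['A820M', 'C494P', 'E336D', 'G808T', 'H46S', 'I216H', 'L928T', 'P824R', 'Q282N', 'T332N'] ∩ ['A820M', 'C494P', 'E336D', 'H46S', 'I216H', 'L928T', 'P824R', 'Q282N'] = ['A820M', 'C494P', 'E336D', 'H46S', 'I216H', 'L928T', 'P824R', 'Q282N']

Answer: A820M,C494P,E336D,H46S,I216H,L928T,P824R,Q282N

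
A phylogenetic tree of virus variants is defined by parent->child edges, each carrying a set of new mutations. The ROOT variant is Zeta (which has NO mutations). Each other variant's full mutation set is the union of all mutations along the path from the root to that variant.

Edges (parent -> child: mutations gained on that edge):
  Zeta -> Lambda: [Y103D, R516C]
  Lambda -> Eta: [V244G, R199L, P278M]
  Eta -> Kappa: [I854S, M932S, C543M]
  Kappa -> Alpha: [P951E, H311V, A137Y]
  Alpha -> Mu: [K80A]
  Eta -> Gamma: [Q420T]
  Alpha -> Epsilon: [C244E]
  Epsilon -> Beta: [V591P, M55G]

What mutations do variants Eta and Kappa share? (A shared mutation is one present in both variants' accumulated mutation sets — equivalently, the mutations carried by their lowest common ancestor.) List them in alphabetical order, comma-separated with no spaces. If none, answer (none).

Accumulating mutations along path to Eta:
  At Zeta: gained [] -> total []
  At Lambda: gained ['Y103D', 'R516C'] -> total ['R516C', 'Y103D']
  At Eta: gained ['V244G', 'R199L', 'P278M'] -> total ['P278M', 'R199L', 'R516C', 'V244G', 'Y103D']
Mutations(Eta) = ['P278M', 'R199L', 'R516C', 'V244G', 'Y103D']
Accumulating mutations along path to Kappa:
  At Zeta: gained [] -> total []
  At Lambda: gained ['Y103D', 'R516C'] -> total ['R516C', 'Y103D']
  At Eta: gained ['V244G', 'R199L', 'P278M'] -> total ['P278M', 'R199L', 'R516C', 'V244G', 'Y103D']
  At Kappa: gained ['I854S', 'M932S', 'C543M'] -> total ['C543M', 'I854S', 'M932S', 'P278M', 'R199L', 'R516C', 'V244G', 'Y103D']
Mutations(Kappa) = ['C543M', 'I854S', 'M932S', 'P278M', 'R199L', 'R516C', 'V244G', 'Y103D']
Intersection: ['P278M', 'R199L', 'R516C', 'V244G', 'Y103D'] ∩ ['C543M', 'I854S', 'M932S', 'P278M', 'R199L', 'R516C', 'V244G', 'Y103D'] = ['P278M', 'R199L', 'R516C', 'V244G', 'Y103D']

Answer: P278M,R199L,R516C,V244G,Y103D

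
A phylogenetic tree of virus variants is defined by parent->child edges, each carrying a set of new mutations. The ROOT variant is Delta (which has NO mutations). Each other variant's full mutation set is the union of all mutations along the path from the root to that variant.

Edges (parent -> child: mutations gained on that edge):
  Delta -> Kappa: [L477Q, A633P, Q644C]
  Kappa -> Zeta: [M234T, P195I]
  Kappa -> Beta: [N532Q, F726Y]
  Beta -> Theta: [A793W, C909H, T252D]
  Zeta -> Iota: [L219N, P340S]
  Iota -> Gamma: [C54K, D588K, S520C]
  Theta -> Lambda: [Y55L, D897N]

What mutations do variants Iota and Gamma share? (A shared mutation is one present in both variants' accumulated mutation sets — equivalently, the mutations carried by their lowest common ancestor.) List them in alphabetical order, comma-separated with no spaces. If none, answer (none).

Answer: A633P,L219N,L477Q,M234T,P195I,P340S,Q644C

Derivation:
Accumulating mutations along path to Iota:
  At Delta: gained [] -> total []
  At Kappa: gained ['L477Q', 'A633P', 'Q644C'] -> total ['A633P', 'L477Q', 'Q644C']
  At Zeta: gained ['M234T', 'P195I'] -> total ['A633P', 'L477Q', 'M234T', 'P195I', 'Q644C']
  At Iota: gained ['L219N', 'P340S'] -> total ['A633P', 'L219N', 'L477Q', 'M234T', 'P195I', 'P340S', 'Q644C']
Mutations(Iota) = ['A633P', 'L219N', 'L477Q', 'M234T', 'P195I', 'P340S', 'Q644C']
Accumulating mutations along path to Gamma:
  At Delta: gained [] -> total []
  At Kappa: gained ['L477Q', 'A633P', 'Q644C'] -> total ['A633P', 'L477Q', 'Q644C']
  At Zeta: gained ['M234T', 'P195I'] -> total ['A633P', 'L477Q', 'M234T', 'P195I', 'Q644C']
  At Iota: gained ['L219N', 'P340S'] -> total ['A633P', 'L219N', 'L477Q', 'M234T', 'P195I', 'P340S', 'Q644C']
  At Gamma: gained ['C54K', 'D588K', 'S520C'] -> total ['A633P', 'C54K', 'D588K', 'L219N', 'L477Q', 'M234T', 'P195I', 'P340S', 'Q644C', 'S520C']
Mutations(Gamma) = ['A633P', 'C54K', 'D588K', 'L219N', 'L477Q', 'M234T', 'P195I', 'P340S', 'Q644C', 'S520C']
Intersection: ['A633P', 'L219N', 'L477Q', 'M234T', 'P195I', 'P340S', 'Q644C'] ∩ ['A633P', 'C54K', 'D588K', 'L219N', 'L477Q', 'M234T', 'P195I', 'P340S', 'Q644C', 'S520C'] = ['A633P', 'L219N', 'L477Q', 'M234T', 'P195I', 'P340S', 'Q644C']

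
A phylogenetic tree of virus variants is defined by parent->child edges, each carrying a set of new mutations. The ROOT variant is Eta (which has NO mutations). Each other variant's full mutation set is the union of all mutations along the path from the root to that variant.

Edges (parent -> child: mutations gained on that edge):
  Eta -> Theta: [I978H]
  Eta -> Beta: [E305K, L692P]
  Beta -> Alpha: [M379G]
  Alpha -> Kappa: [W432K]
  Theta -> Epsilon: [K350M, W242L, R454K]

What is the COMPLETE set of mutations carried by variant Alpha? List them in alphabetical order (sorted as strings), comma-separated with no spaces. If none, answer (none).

Answer: E305K,L692P,M379G

Derivation:
At Eta: gained [] -> total []
At Beta: gained ['E305K', 'L692P'] -> total ['E305K', 'L692P']
At Alpha: gained ['M379G'] -> total ['E305K', 'L692P', 'M379G']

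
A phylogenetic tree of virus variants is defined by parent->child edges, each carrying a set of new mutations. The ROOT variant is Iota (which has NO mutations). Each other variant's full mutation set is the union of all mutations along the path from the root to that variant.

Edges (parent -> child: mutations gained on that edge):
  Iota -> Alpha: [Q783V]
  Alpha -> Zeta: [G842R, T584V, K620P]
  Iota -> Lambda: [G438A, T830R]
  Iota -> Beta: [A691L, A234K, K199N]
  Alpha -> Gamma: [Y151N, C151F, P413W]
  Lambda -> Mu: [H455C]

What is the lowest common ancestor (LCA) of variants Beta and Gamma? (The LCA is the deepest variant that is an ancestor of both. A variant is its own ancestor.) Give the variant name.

Answer: Iota

Derivation:
Path from root to Beta: Iota -> Beta
  ancestors of Beta: {Iota, Beta}
Path from root to Gamma: Iota -> Alpha -> Gamma
  ancestors of Gamma: {Iota, Alpha, Gamma}
Common ancestors: {Iota}
Walk up from Gamma: Gamma (not in ancestors of Beta), Alpha (not in ancestors of Beta), Iota (in ancestors of Beta)
Deepest common ancestor (LCA) = Iota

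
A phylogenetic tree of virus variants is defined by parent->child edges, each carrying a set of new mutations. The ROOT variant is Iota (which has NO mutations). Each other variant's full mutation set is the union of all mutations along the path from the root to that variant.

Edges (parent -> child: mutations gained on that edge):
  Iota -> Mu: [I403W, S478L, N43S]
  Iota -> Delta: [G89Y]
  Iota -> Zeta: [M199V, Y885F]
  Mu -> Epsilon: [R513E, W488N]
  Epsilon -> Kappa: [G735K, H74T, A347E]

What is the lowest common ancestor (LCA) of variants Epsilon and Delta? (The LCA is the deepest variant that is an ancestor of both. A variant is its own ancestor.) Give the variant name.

Answer: Iota

Derivation:
Path from root to Epsilon: Iota -> Mu -> Epsilon
  ancestors of Epsilon: {Iota, Mu, Epsilon}
Path from root to Delta: Iota -> Delta
  ancestors of Delta: {Iota, Delta}
Common ancestors: {Iota}
Walk up from Delta: Delta (not in ancestors of Epsilon), Iota (in ancestors of Epsilon)
Deepest common ancestor (LCA) = Iota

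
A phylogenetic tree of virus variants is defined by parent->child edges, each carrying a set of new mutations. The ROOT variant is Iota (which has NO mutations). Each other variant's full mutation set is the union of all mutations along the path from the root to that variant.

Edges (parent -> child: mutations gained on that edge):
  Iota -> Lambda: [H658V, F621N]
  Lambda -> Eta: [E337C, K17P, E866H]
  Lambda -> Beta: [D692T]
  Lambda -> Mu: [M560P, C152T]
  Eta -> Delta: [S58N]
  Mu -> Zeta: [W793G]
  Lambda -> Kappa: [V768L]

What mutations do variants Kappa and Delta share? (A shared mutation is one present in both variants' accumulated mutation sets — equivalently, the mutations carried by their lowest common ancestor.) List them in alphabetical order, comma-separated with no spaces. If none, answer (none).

Answer: F621N,H658V

Derivation:
Accumulating mutations along path to Kappa:
  At Iota: gained [] -> total []
  At Lambda: gained ['H658V', 'F621N'] -> total ['F621N', 'H658V']
  At Kappa: gained ['V768L'] -> total ['F621N', 'H658V', 'V768L']
Mutations(Kappa) = ['F621N', 'H658V', 'V768L']
Accumulating mutations along path to Delta:
  At Iota: gained [] -> total []
  At Lambda: gained ['H658V', 'F621N'] -> total ['F621N', 'H658V']
  At Eta: gained ['E337C', 'K17P', 'E866H'] -> total ['E337C', 'E866H', 'F621N', 'H658V', 'K17P']
  At Delta: gained ['S58N'] -> total ['E337C', 'E866H', 'F621N', 'H658V', 'K17P', 'S58N']
Mutations(Delta) = ['E337C', 'E866H', 'F621N', 'H658V', 'K17P', 'S58N']
Intersection: ['F621N', 'H658V', 'V768L'] ∩ ['E337C', 'E866H', 'F621N', 'H658V', 'K17P', 'S58N'] = ['F621N', 'H658V']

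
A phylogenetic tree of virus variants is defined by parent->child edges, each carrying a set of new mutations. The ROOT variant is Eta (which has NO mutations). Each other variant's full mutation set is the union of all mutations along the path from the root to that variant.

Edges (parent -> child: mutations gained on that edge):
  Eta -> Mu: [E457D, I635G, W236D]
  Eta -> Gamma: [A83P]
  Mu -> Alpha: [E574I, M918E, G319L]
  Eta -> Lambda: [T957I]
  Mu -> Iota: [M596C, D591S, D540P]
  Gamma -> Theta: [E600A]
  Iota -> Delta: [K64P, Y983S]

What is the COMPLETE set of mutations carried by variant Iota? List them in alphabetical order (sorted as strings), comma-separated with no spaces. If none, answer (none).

Answer: D540P,D591S,E457D,I635G,M596C,W236D

Derivation:
At Eta: gained [] -> total []
At Mu: gained ['E457D', 'I635G', 'W236D'] -> total ['E457D', 'I635G', 'W236D']
At Iota: gained ['M596C', 'D591S', 'D540P'] -> total ['D540P', 'D591S', 'E457D', 'I635G', 'M596C', 'W236D']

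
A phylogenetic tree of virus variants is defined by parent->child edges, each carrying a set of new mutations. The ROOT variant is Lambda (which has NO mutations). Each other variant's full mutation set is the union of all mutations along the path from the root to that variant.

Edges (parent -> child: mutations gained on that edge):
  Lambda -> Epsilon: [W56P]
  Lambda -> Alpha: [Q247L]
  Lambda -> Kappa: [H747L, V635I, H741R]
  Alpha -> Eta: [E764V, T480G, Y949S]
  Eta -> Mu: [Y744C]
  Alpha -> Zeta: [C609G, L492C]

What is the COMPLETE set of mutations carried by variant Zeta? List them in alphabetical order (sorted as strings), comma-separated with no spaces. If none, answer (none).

Answer: C609G,L492C,Q247L

Derivation:
At Lambda: gained [] -> total []
At Alpha: gained ['Q247L'] -> total ['Q247L']
At Zeta: gained ['C609G', 'L492C'] -> total ['C609G', 'L492C', 'Q247L']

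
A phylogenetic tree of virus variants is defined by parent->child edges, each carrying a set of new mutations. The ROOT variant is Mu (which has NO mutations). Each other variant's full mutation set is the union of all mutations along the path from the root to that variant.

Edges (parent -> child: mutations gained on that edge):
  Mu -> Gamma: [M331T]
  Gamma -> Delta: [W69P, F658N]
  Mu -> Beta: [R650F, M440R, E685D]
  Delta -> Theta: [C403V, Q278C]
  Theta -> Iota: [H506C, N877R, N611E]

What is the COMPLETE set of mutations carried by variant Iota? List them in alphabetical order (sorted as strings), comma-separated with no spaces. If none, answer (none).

Answer: C403V,F658N,H506C,M331T,N611E,N877R,Q278C,W69P

Derivation:
At Mu: gained [] -> total []
At Gamma: gained ['M331T'] -> total ['M331T']
At Delta: gained ['W69P', 'F658N'] -> total ['F658N', 'M331T', 'W69P']
At Theta: gained ['C403V', 'Q278C'] -> total ['C403V', 'F658N', 'M331T', 'Q278C', 'W69P']
At Iota: gained ['H506C', 'N877R', 'N611E'] -> total ['C403V', 'F658N', 'H506C', 'M331T', 'N611E', 'N877R', 'Q278C', 'W69P']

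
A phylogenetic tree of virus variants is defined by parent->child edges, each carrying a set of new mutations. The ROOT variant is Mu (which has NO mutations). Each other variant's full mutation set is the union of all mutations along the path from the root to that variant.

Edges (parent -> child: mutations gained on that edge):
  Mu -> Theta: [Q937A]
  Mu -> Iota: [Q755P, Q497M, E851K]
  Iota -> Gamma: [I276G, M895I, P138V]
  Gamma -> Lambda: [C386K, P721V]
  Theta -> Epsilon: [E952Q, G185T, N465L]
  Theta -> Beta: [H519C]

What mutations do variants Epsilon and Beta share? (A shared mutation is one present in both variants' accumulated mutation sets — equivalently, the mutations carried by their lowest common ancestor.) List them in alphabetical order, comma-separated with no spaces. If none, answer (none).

Accumulating mutations along path to Epsilon:
  At Mu: gained [] -> total []
  At Theta: gained ['Q937A'] -> total ['Q937A']
  At Epsilon: gained ['E952Q', 'G185T', 'N465L'] -> total ['E952Q', 'G185T', 'N465L', 'Q937A']
Mutations(Epsilon) = ['E952Q', 'G185T', 'N465L', 'Q937A']
Accumulating mutations along path to Beta:
  At Mu: gained [] -> total []
  At Theta: gained ['Q937A'] -> total ['Q937A']
  At Beta: gained ['H519C'] -> total ['H519C', 'Q937A']
Mutations(Beta) = ['H519C', 'Q937A']
Intersection: ['E952Q', 'G185T', 'N465L', 'Q937A'] ∩ ['H519C', 'Q937A'] = ['Q937A']

Answer: Q937A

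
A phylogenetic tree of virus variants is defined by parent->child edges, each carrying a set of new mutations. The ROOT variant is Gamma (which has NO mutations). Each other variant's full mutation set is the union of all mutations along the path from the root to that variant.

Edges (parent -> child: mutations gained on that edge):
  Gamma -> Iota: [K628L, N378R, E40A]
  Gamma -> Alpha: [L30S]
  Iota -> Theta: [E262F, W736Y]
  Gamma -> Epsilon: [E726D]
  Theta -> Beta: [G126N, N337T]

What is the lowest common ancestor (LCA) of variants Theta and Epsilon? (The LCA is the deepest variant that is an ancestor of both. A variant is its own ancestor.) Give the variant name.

Path from root to Theta: Gamma -> Iota -> Theta
  ancestors of Theta: {Gamma, Iota, Theta}
Path from root to Epsilon: Gamma -> Epsilon
  ancestors of Epsilon: {Gamma, Epsilon}
Common ancestors: {Gamma}
Walk up from Epsilon: Epsilon (not in ancestors of Theta), Gamma (in ancestors of Theta)
Deepest common ancestor (LCA) = Gamma

Answer: Gamma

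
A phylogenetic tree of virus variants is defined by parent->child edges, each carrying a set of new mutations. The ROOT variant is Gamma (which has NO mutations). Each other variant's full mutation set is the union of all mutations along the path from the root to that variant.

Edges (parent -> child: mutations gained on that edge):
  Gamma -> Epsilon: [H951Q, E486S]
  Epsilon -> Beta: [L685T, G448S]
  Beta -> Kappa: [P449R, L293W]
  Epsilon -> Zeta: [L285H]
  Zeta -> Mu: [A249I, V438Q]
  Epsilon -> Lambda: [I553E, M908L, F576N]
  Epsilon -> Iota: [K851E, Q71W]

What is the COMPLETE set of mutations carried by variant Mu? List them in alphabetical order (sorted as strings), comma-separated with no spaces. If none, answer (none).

At Gamma: gained [] -> total []
At Epsilon: gained ['H951Q', 'E486S'] -> total ['E486S', 'H951Q']
At Zeta: gained ['L285H'] -> total ['E486S', 'H951Q', 'L285H']
At Mu: gained ['A249I', 'V438Q'] -> total ['A249I', 'E486S', 'H951Q', 'L285H', 'V438Q']

Answer: A249I,E486S,H951Q,L285H,V438Q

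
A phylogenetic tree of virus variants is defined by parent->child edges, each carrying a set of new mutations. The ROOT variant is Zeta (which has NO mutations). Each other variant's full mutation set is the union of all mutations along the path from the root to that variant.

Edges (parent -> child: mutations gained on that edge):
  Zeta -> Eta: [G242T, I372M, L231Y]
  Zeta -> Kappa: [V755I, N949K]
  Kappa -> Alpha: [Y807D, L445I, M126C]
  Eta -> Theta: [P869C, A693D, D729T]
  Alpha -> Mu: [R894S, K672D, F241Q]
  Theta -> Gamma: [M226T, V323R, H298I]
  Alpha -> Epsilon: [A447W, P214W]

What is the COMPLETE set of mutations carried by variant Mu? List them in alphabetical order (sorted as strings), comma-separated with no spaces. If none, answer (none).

At Zeta: gained [] -> total []
At Kappa: gained ['V755I', 'N949K'] -> total ['N949K', 'V755I']
At Alpha: gained ['Y807D', 'L445I', 'M126C'] -> total ['L445I', 'M126C', 'N949K', 'V755I', 'Y807D']
At Mu: gained ['R894S', 'K672D', 'F241Q'] -> total ['F241Q', 'K672D', 'L445I', 'M126C', 'N949K', 'R894S', 'V755I', 'Y807D']

Answer: F241Q,K672D,L445I,M126C,N949K,R894S,V755I,Y807D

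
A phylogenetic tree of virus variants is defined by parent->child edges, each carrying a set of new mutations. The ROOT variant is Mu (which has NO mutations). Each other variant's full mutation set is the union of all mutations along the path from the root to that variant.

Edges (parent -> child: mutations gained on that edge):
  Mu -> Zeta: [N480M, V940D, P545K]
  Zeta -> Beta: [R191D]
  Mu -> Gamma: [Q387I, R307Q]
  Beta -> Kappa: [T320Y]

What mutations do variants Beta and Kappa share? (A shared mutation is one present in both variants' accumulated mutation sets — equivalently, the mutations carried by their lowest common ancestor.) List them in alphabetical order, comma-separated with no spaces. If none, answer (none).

Answer: N480M,P545K,R191D,V940D

Derivation:
Accumulating mutations along path to Beta:
  At Mu: gained [] -> total []
  At Zeta: gained ['N480M', 'V940D', 'P545K'] -> total ['N480M', 'P545K', 'V940D']
  At Beta: gained ['R191D'] -> total ['N480M', 'P545K', 'R191D', 'V940D']
Mutations(Beta) = ['N480M', 'P545K', 'R191D', 'V940D']
Accumulating mutations along path to Kappa:
  At Mu: gained [] -> total []
  At Zeta: gained ['N480M', 'V940D', 'P545K'] -> total ['N480M', 'P545K', 'V940D']
  At Beta: gained ['R191D'] -> total ['N480M', 'P545K', 'R191D', 'V940D']
  At Kappa: gained ['T320Y'] -> total ['N480M', 'P545K', 'R191D', 'T320Y', 'V940D']
Mutations(Kappa) = ['N480M', 'P545K', 'R191D', 'T320Y', 'V940D']
Intersection: ['N480M', 'P545K', 'R191D', 'V940D'] ∩ ['N480M', 'P545K', 'R191D', 'T320Y', 'V940D'] = ['N480M', 'P545K', 'R191D', 'V940D']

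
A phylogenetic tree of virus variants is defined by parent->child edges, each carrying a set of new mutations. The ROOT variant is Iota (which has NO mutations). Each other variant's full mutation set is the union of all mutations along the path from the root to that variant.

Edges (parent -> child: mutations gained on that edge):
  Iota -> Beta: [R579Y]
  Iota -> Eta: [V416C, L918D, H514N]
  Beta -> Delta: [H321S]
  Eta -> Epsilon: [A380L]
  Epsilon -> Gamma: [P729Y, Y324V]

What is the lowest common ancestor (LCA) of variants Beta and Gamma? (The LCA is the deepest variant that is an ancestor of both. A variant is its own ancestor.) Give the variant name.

Path from root to Beta: Iota -> Beta
  ancestors of Beta: {Iota, Beta}
Path from root to Gamma: Iota -> Eta -> Epsilon -> Gamma
  ancestors of Gamma: {Iota, Eta, Epsilon, Gamma}
Common ancestors: {Iota}
Walk up from Gamma: Gamma (not in ancestors of Beta), Epsilon (not in ancestors of Beta), Eta (not in ancestors of Beta), Iota (in ancestors of Beta)
Deepest common ancestor (LCA) = Iota

Answer: Iota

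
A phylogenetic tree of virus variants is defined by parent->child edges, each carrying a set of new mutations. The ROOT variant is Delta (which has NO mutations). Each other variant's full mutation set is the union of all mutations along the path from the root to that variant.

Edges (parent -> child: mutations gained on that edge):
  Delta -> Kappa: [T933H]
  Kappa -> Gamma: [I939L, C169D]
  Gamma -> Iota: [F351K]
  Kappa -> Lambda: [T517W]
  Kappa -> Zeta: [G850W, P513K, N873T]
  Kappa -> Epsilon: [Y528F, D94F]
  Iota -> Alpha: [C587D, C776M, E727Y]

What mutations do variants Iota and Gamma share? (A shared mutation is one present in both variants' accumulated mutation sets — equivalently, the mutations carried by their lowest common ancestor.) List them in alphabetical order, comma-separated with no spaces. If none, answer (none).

Accumulating mutations along path to Iota:
  At Delta: gained [] -> total []
  At Kappa: gained ['T933H'] -> total ['T933H']
  At Gamma: gained ['I939L', 'C169D'] -> total ['C169D', 'I939L', 'T933H']
  At Iota: gained ['F351K'] -> total ['C169D', 'F351K', 'I939L', 'T933H']
Mutations(Iota) = ['C169D', 'F351K', 'I939L', 'T933H']
Accumulating mutations along path to Gamma:
  At Delta: gained [] -> total []
  At Kappa: gained ['T933H'] -> total ['T933H']
  At Gamma: gained ['I939L', 'C169D'] -> total ['C169D', 'I939L', 'T933H']
Mutations(Gamma) = ['C169D', 'I939L', 'T933H']
Intersection: ['C169D', 'F351K', 'I939L', 'T933H'] ∩ ['C169D', 'I939L', 'T933H'] = ['C169D', 'I939L', 'T933H']

Answer: C169D,I939L,T933H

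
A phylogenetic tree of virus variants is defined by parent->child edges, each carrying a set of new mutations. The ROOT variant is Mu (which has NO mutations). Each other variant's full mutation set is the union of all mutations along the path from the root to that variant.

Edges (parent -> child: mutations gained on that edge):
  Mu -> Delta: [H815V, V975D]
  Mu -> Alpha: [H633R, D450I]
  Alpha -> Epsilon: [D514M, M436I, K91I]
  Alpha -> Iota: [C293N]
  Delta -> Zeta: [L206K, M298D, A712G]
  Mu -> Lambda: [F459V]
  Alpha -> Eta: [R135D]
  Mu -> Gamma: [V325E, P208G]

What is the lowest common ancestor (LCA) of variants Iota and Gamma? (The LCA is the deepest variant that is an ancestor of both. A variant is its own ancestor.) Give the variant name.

Path from root to Iota: Mu -> Alpha -> Iota
  ancestors of Iota: {Mu, Alpha, Iota}
Path from root to Gamma: Mu -> Gamma
  ancestors of Gamma: {Mu, Gamma}
Common ancestors: {Mu}
Walk up from Gamma: Gamma (not in ancestors of Iota), Mu (in ancestors of Iota)
Deepest common ancestor (LCA) = Mu

Answer: Mu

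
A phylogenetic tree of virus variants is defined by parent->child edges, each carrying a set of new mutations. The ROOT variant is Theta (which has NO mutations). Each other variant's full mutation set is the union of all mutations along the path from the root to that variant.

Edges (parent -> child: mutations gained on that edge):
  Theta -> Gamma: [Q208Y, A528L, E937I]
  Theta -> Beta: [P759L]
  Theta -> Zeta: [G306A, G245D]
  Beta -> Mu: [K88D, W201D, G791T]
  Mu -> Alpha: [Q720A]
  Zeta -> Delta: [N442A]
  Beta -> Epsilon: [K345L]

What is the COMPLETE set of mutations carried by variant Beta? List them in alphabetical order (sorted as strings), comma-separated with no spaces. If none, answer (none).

At Theta: gained [] -> total []
At Beta: gained ['P759L'] -> total ['P759L']

Answer: P759L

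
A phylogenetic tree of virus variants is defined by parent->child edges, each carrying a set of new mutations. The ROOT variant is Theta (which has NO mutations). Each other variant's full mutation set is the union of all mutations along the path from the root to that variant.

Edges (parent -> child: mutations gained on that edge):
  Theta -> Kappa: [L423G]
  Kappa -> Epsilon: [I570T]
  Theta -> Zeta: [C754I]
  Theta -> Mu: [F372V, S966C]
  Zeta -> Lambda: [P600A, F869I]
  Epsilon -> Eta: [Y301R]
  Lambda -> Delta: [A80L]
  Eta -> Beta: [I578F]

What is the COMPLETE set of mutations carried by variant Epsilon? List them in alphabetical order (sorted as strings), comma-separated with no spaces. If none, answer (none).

At Theta: gained [] -> total []
At Kappa: gained ['L423G'] -> total ['L423G']
At Epsilon: gained ['I570T'] -> total ['I570T', 'L423G']

Answer: I570T,L423G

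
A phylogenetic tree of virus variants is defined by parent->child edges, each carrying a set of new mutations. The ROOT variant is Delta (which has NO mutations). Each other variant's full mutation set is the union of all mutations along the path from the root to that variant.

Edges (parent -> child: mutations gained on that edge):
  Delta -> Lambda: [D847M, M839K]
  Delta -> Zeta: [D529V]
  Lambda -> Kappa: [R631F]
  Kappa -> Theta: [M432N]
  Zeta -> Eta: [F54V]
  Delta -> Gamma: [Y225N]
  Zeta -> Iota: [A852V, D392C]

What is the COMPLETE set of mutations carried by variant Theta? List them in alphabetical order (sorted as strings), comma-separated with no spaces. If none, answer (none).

At Delta: gained [] -> total []
At Lambda: gained ['D847M', 'M839K'] -> total ['D847M', 'M839K']
At Kappa: gained ['R631F'] -> total ['D847M', 'M839K', 'R631F']
At Theta: gained ['M432N'] -> total ['D847M', 'M432N', 'M839K', 'R631F']

Answer: D847M,M432N,M839K,R631F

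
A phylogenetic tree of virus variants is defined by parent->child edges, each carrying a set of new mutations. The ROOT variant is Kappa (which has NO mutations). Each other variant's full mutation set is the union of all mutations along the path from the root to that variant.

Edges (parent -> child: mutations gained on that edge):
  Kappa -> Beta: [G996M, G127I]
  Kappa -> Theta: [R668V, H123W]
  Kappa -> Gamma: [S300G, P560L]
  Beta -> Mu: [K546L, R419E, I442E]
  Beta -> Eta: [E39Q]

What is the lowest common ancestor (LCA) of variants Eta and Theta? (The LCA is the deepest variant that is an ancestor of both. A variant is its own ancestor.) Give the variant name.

Answer: Kappa

Derivation:
Path from root to Eta: Kappa -> Beta -> Eta
  ancestors of Eta: {Kappa, Beta, Eta}
Path from root to Theta: Kappa -> Theta
  ancestors of Theta: {Kappa, Theta}
Common ancestors: {Kappa}
Walk up from Theta: Theta (not in ancestors of Eta), Kappa (in ancestors of Eta)
Deepest common ancestor (LCA) = Kappa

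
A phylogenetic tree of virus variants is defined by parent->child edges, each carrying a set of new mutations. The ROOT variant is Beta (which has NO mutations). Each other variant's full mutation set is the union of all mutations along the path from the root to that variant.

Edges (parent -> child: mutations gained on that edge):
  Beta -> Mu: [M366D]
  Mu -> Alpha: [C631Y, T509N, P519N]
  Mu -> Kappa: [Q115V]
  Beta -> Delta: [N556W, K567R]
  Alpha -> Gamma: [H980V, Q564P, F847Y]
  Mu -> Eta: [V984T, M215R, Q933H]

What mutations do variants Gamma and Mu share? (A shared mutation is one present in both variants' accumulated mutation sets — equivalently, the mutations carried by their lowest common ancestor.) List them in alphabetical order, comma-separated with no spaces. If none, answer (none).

Answer: M366D

Derivation:
Accumulating mutations along path to Gamma:
  At Beta: gained [] -> total []
  At Mu: gained ['M366D'] -> total ['M366D']
  At Alpha: gained ['C631Y', 'T509N', 'P519N'] -> total ['C631Y', 'M366D', 'P519N', 'T509N']
  At Gamma: gained ['H980V', 'Q564P', 'F847Y'] -> total ['C631Y', 'F847Y', 'H980V', 'M366D', 'P519N', 'Q564P', 'T509N']
Mutations(Gamma) = ['C631Y', 'F847Y', 'H980V', 'M366D', 'P519N', 'Q564P', 'T509N']
Accumulating mutations along path to Mu:
  At Beta: gained [] -> total []
  At Mu: gained ['M366D'] -> total ['M366D']
Mutations(Mu) = ['M366D']
Intersection: ['C631Y', 'F847Y', 'H980V', 'M366D', 'P519N', 'Q564P', 'T509N'] ∩ ['M366D'] = ['M366D']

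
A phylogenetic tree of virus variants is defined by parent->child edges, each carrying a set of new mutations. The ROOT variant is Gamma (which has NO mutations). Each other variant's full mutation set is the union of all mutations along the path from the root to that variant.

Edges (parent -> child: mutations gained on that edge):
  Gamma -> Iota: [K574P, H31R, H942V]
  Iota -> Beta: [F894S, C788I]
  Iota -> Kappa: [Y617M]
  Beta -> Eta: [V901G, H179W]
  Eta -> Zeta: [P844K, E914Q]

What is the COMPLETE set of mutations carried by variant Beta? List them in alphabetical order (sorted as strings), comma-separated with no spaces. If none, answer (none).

At Gamma: gained [] -> total []
At Iota: gained ['K574P', 'H31R', 'H942V'] -> total ['H31R', 'H942V', 'K574P']
At Beta: gained ['F894S', 'C788I'] -> total ['C788I', 'F894S', 'H31R', 'H942V', 'K574P']

Answer: C788I,F894S,H31R,H942V,K574P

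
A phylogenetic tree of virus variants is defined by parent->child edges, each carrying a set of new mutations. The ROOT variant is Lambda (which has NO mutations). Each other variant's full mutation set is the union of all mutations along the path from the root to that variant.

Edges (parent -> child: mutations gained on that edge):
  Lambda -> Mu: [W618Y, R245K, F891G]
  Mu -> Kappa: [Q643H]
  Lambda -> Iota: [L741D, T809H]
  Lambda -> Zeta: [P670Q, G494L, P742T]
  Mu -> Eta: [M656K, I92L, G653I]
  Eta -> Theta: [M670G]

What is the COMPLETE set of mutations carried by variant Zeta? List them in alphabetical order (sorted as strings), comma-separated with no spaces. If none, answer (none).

At Lambda: gained [] -> total []
At Zeta: gained ['P670Q', 'G494L', 'P742T'] -> total ['G494L', 'P670Q', 'P742T']

Answer: G494L,P670Q,P742T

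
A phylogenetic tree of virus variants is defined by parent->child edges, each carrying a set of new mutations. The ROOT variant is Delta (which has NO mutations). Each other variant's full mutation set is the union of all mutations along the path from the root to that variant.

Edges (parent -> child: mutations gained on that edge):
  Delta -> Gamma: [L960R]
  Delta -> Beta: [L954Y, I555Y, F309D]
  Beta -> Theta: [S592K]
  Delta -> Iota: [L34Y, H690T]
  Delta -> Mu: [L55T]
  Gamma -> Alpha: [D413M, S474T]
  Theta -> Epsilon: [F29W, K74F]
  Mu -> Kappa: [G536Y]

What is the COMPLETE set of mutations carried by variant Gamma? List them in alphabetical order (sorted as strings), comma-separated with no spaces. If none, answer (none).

Answer: L960R

Derivation:
At Delta: gained [] -> total []
At Gamma: gained ['L960R'] -> total ['L960R']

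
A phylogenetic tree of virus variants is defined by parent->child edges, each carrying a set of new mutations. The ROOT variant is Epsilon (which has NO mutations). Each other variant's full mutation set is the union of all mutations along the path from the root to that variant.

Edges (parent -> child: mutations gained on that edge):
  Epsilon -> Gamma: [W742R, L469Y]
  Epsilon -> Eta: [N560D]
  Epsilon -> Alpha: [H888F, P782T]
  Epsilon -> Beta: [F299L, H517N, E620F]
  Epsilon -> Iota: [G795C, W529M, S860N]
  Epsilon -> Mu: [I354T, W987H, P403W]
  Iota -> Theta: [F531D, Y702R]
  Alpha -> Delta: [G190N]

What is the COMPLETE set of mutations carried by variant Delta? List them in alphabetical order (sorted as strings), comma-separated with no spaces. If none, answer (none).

Answer: G190N,H888F,P782T

Derivation:
At Epsilon: gained [] -> total []
At Alpha: gained ['H888F', 'P782T'] -> total ['H888F', 'P782T']
At Delta: gained ['G190N'] -> total ['G190N', 'H888F', 'P782T']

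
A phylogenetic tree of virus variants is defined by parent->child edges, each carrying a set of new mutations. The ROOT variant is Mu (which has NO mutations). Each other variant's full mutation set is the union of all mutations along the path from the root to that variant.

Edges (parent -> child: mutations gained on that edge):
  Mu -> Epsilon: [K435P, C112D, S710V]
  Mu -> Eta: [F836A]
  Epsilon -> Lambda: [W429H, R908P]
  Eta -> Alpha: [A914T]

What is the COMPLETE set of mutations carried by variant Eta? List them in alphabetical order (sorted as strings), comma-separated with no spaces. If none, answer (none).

Answer: F836A

Derivation:
At Mu: gained [] -> total []
At Eta: gained ['F836A'] -> total ['F836A']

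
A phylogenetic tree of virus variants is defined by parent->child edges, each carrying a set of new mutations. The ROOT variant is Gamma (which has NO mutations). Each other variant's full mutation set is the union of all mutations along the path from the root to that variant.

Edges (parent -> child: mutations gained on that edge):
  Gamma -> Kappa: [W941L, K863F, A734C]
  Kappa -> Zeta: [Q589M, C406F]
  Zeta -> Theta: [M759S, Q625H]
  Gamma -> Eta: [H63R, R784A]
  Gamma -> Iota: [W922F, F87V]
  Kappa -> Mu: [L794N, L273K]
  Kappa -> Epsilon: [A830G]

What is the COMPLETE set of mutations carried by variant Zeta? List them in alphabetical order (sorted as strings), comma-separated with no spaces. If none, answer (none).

Answer: A734C,C406F,K863F,Q589M,W941L

Derivation:
At Gamma: gained [] -> total []
At Kappa: gained ['W941L', 'K863F', 'A734C'] -> total ['A734C', 'K863F', 'W941L']
At Zeta: gained ['Q589M', 'C406F'] -> total ['A734C', 'C406F', 'K863F', 'Q589M', 'W941L']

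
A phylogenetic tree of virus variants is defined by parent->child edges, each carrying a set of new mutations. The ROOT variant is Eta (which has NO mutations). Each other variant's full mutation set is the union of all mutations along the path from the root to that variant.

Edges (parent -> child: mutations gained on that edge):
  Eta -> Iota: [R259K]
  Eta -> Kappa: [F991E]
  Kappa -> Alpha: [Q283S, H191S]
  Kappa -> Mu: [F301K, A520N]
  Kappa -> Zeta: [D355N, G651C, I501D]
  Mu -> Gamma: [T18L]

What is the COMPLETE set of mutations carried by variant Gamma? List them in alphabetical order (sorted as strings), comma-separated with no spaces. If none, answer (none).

Answer: A520N,F301K,F991E,T18L

Derivation:
At Eta: gained [] -> total []
At Kappa: gained ['F991E'] -> total ['F991E']
At Mu: gained ['F301K', 'A520N'] -> total ['A520N', 'F301K', 'F991E']
At Gamma: gained ['T18L'] -> total ['A520N', 'F301K', 'F991E', 'T18L']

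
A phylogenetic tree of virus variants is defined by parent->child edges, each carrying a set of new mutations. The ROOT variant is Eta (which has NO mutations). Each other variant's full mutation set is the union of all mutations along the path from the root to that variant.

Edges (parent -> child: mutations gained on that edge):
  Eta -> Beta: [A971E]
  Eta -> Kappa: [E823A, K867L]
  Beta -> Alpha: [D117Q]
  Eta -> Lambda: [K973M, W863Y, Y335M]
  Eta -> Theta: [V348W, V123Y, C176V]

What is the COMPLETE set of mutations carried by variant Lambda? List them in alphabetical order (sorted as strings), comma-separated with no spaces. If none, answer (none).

Answer: K973M,W863Y,Y335M

Derivation:
At Eta: gained [] -> total []
At Lambda: gained ['K973M', 'W863Y', 'Y335M'] -> total ['K973M', 'W863Y', 'Y335M']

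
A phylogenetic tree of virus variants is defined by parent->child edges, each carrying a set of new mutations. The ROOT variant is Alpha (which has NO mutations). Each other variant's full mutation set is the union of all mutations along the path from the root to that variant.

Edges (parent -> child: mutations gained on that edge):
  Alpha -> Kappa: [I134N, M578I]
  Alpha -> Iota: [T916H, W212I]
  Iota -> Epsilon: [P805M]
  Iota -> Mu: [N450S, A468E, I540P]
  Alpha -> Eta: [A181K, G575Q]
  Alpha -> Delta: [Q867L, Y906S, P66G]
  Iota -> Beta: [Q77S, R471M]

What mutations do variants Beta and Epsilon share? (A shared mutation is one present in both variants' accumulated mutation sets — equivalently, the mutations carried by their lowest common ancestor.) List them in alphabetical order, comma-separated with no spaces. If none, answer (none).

Accumulating mutations along path to Beta:
  At Alpha: gained [] -> total []
  At Iota: gained ['T916H', 'W212I'] -> total ['T916H', 'W212I']
  At Beta: gained ['Q77S', 'R471M'] -> total ['Q77S', 'R471M', 'T916H', 'W212I']
Mutations(Beta) = ['Q77S', 'R471M', 'T916H', 'W212I']
Accumulating mutations along path to Epsilon:
  At Alpha: gained [] -> total []
  At Iota: gained ['T916H', 'W212I'] -> total ['T916H', 'W212I']
  At Epsilon: gained ['P805M'] -> total ['P805M', 'T916H', 'W212I']
Mutations(Epsilon) = ['P805M', 'T916H', 'W212I']
Intersection: ['Q77S', 'R471M', 'T916H', 'W212I'] ∩ ['P805M', 'T916H', 'W212I'] = ['T916H', 'W212I']

Answer: T916H,W212I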